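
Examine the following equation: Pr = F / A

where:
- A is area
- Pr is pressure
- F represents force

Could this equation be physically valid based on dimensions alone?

Yes

A (area) has dimensions [L^2].
Pr (pressure) has dimensions [L^-1 M T^-2].
F (force) has dimensions [L M T^-2].

Left side: [L^-1 M T^-2]
Right side: [L^-1 M T^-2]

Both sides have the same dimensions, so the equation is dimensionally consistent.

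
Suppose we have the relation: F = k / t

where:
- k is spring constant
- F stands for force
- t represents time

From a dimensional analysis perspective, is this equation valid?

No

k (spring constant) has dimensions [M T^-2].
F (force) has dimensions [L M T^-2].
t (time) has dimensions [T].

Left side: [L M T^-2]
Right side: [M T^-3]

The two sides have different dimensions, so the equation is NOT dimensionally consistent.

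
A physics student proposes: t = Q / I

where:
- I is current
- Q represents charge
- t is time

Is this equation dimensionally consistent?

Yes

I (current) has dimensions [I].
Q (charge) has dimensions [I T].
t (time) has dimensions [T].

Left side: [T]
Right side: [T]

Both sides have the same dimensions, so the equation is dimensionally consistent.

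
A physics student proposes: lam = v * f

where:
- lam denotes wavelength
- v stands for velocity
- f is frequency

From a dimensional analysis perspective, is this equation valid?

No

lam (wavelength) has dimensions [L].
v (velocity) has dimensions [L T^-1].
f (frequency) has dimensions [T^-1].

Left side: [L]
Right side: [L T^-2]

The two sides have different dimensions, so the equation is NOT dimensionally consistent.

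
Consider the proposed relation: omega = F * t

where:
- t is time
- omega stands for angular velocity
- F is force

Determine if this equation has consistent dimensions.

No

t (time) has dimensions [T].
omega (angular velocity) has dimensions [T^-1].
F (force) has dimensions [L M T^-2].

Left side: [T^-1]
Right side: [L M T^-1]

The two sides have different dimensions, so the equation is NOT dimensionally consistent.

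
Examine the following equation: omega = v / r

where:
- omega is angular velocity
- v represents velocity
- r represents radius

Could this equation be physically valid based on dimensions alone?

Yes

omega (angular velocity) has dimensions [T^-1].
v (velocity) has dimensions [L T^-1].
r (radius) has dimensions [L].

Left side: [T^-1]
Right side: [T^-1]

Both sides have the same dimensions, so the equation is dimensionally consistent.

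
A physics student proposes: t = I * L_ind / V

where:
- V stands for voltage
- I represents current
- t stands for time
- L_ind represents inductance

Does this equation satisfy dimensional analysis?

Yes

V (voltage) has dimensions [I^-1 L^2 M T^-3].
I (current) has dimensions [I].
t (time) has dimensions [T].
L_ind (inductance) has dimensions [I^-2 L^2 M T^-2].

Left side: [T]
Right side: [T]

Both sides have the same dimensions, so the equation is dimensionally consistent.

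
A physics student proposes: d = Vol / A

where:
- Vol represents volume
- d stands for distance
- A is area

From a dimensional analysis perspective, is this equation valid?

Yes

Vol (volume) has dimensions [L^3].
d (distance) has dimensions [L].
A (area) has dimensions [L^2].

Left side: [L]
Right side: [L]

Both sides have the same dimensions, so the equation is dimensionally consistent.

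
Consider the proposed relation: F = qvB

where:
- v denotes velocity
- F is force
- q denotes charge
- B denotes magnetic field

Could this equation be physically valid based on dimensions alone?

Yes

v (velocity) has dimensions [L T^-1].
F (force) has dimensions [L M T^-2].
q (charge) has dimensions [I T].
B (magnetic field) has dimensions [I^-1 M T^-2].

Left side: [L M T^-2]
Right side: [L M T^-2]

Both sides have the same dimensions, so the equation is dimensionally consistent.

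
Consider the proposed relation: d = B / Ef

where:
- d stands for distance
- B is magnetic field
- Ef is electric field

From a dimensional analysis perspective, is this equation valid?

No

d (distance) has dimensions [L].
B (magnetic field) has dimensions [I^-1 M T^-2].
Ef (electric field) has dimensions [I^-1 L M T^-3].

Left side: [L]
Right side: [L^-1 T]

The two sides have different dimensions, so the equation is NOT dimensionally consistent.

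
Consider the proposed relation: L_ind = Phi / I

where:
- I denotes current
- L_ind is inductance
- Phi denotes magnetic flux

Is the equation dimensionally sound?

Yes

I (current) has dimensions [I].
L_ind (inductance) has dimensions [I^-2 L^2 M T^-2].
Phi (magnetic flux) has dimensions [I^-1 L^2 M T^-2].

Left side: [I^-2 L^2 M T^-2]
Right side: [I^-2 L^2 M T^-2]

Both sides have the same dimensions, so the equation is dimensionally consistent.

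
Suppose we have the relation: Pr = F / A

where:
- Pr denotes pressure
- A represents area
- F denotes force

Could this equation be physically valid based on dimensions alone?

Yes

Pr (pressure) has dimensions [L^-1 M T^-2].
A (area) has dimensions [L^2].
F (force) has dimensions [L M T^-2].

Left side: [L^-1 M T^-2]
Right side: [L^-1 M T^-2]

Both sides have the same dimensions, so the equation is dimensionally consistent.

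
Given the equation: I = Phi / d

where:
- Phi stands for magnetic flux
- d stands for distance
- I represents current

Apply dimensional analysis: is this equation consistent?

No

Phi (magnetic flux) has dimensions [I^-1 L^2 M T^-2].
d (distance) has dimensions [L].
I (current) has dimensions [I].

Left side: [I]
Right side: [I^-1 L M T^-2]

The two sides have different dimensions, so the equation is NOT dimensionally consistent.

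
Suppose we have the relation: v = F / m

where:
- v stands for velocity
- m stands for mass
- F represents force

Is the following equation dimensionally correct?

No

v (velocity) has dimensions [L T^-1].
m (mass) has dimensions [M].
F (force) has dimensions [L M T^-2].

Left side: [L T^-1]
Right side: [L T^-2]

The two sides have different dimensions, so the equation is NOT dimensionally consistent.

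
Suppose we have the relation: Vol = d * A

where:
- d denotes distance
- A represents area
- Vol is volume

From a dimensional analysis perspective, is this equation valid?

Yes

d (distance) has dimensions [L].
A (area) has dimensions [L^2].
Vol (volume) has dimensions [L^3].

Left side: [L^3]
Right side: [L^3]

Both sides have the same dimensions, so the equation is dimensionally consistent.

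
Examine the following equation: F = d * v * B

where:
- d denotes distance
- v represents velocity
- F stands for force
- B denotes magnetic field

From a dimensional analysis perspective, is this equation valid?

No

d (distance) has dimensions [L].
v (velocity) has dimensions [L T^-1].
F (force) has dimensions [L M T^-2].
B (magnetic field) has dimensions [I^-1 M T^-2].

Left side: [L M T^-2]
Right side: [I^-1 L^2 M T^-3]

The two sides have different dimensions, so the equation is NOT dimensionally consistent.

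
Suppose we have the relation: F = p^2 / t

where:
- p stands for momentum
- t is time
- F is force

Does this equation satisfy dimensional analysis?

No

p (momentum) has dimensions [L M T^-1].
t (time) has dimensions [T].
F (force) has dimensions [L M T^-2].

Left side: [L M T^-2]
Right side: [L^2 M^2 T^-3]

The two sides have different dimensions, so the equation is NOT dimensionally consistent.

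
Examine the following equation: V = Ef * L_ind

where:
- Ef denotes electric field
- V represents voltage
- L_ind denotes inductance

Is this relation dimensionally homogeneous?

No

Ef (electric field) has dimensions [I^-1 L M T^-3].
V (voltage) has dimensions [I^-1 L^2 M T^-3].
L_ind (inductance) has dimensions [I^-2 L^2 M T^-2].

Left side: [I^-1 L^2 M T^-3]
Right side: [I^-3 L^3 M^2 T^-5]

The two sides have different dimensions, so the equation is NOT dimensionally consistent.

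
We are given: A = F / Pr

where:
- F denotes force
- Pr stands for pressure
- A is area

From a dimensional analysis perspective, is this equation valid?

Yes

F (force) has dimensions [L M T^-2].
Pr (pressure) has dimensions [L^-1 M T^-2].
A (area) has dimensions [L^2].

Left side: [L^2]
Right side: [L^2]

Both sides have the same dimensions, so the equation is dimensionally consistent.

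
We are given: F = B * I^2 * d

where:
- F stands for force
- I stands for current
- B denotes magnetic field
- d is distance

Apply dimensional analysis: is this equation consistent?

No

F (force) has dimensions [L M T^-2].
I (current) has dimensions [I].
B (magnetic field) has dimensions [I^-1 M T^-2].
d (distance) has dimensions [L].

Left side: [L M T^-2]
Right side: [I L M T^-2]

The two sides have different dimensions, so the equation is NOT dimensionally consistent.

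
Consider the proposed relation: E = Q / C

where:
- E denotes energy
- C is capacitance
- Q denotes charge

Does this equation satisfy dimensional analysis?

No

E (energy) has dimensions [L^2 M T^-2].
C (capacitance) has dimensions [I^2 L^-2 M^-1 T^4].
Q (charge) has dimensions [I T].

Left side: [L^2 M T^-2]
Right side: [I^-1 L^2 M T^-3]

The two sides have different dimensions, so the equation is NOT dimensionally consistent.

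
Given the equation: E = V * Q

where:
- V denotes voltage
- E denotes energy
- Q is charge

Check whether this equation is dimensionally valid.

Yes

V (voltage) has dimensions [I^-1 L^2 M T^-3].
E (energy) has dimensions [L^2 M T^-2].
Q (charge) has dimensions [I T].

Left side: [L^2 M T^-2]
Right side: [L^2 M T^-2]

Both sides have the same dimensions, so the equation is dimensionally consistent.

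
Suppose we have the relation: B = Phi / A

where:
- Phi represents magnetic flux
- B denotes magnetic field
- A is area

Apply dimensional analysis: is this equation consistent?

Yes

Phi (magnetic flux) has dimensions [I^-1 L^2 M T^-2].
B (magnetic field) has dimensions [I^-1 M T^-2].
A (area) has dimensions [L^2].

Left side: [I^-1 M T^-2]
Right side: [I^-1 M T^-2]

Both sides have the same dimensions, so the equation is dimensionally consistent.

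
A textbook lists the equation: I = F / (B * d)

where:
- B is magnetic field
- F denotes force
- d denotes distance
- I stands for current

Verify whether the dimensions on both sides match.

Yes

B (magnetic field) has dimensions [I^-1 M T^-2].
F (force) has dimensions [L M T^-2].
d (distance) has dimensions [L].
I (current) has dimensions [I].

Left side: [I]
Right side: [I]

Both sides have the same dimensions, so the equation is dimensionally consistent.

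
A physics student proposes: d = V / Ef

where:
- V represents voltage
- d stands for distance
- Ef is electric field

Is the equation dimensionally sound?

Yes

V (voltage) has dimensions [I^-1 L^2 M T^-3].
d (distance) has dimensions [L].
Ef (electric field) has dimensions [I^-1 L M T^-3].

Left side: [L]
Right side: [L]

Both sides have the same dimensions, so the equation is dimensionally consistent.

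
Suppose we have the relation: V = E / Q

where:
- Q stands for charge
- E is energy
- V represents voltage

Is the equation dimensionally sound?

Yes

Q (charge) has dimensions [I T].
E (energy) has dimensions [L^2 M T^-2].
V (voltage) has dimensions [I^-1 L^2 M T^-3].

Left side: [I^-1 L^2 M T^-3]
Right side: [I^-1 L^2 M T^-3]

Both sides have the same dimensions, so the equation is dimensionally consistent.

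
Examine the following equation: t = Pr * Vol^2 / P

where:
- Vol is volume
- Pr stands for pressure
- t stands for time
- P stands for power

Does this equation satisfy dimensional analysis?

No

Vol (volume) has dimensions [L^3].
Pr (pressure) has dimensions [L^-1 M T^-2].
t (time) has dimensions [T].
P (power) has dimensions [L^2 M T^-3].

Left side: [T]
Right side: [L^3 T]

The two sides have different dimensions, so the equation is NOT dimensionally consistent.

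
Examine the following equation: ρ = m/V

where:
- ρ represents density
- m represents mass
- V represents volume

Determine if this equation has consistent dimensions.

Yes

ρ (density) has dimensions [L^-3 M].
m (mass) has dimensions [M].
V (volume) has dimensions [L^3].

Left side: [L^-3 M]
Right side: [L^-3 M]

Both sides have the same dimensions, so the equation is dimensionally consistent.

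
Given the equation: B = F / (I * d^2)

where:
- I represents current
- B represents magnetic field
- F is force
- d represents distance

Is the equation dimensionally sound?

No

I (current) has dimensions [I].
B (magnetic field) has dimensions [I^-1 M T^-2].
F (force) has dimensions [L M T^-2].
d (distance) has dimensions [L].

Left side: [I^-1 M T^-2]
Right side: [I^-1 L^-1 M T^-2]

The two sides have different dimensions, so the equation is NOT dimensionally consistent.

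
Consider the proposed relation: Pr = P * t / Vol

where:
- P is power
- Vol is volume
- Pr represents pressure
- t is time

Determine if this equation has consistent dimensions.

Yes

P (power) has dimensions [L^2 M T^-3].
Vol (volume) has dimensions [L^3].
Pr (pressure) has dimensions [L^-1 M T^-2].
t (time) has dimensions [T].

Left side: [L^-1 M T^-2]
Right side: [L^-1 M T^-2]

Both sides have the same dimensions, so the equation is dimensionally consistent.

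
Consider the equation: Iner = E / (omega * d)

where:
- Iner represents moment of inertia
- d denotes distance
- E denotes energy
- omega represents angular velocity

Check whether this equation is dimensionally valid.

No

Iner (moment of inertia) has dimensions [L^2 M].
d (distance) has dimensions [L].
E (energy) has dimensions [L^2 M T^-2].
omega (angular velocity) has dimensions [T^-1].

Left side: [L^2 M]
Right side: [L M T^-1]

The two sides have different dimensions, so the equation is NOT dimensionally consistent.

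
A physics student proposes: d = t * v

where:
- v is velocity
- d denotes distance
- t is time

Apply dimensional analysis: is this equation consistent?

Yes

v (velocity) has dimensions [L T^-1].
d (distance) has dimensions [L].
t (time) has dimensions [T].

Left side: [L]
Right side: [L]

Both sides have the same dimensions, so the equation is dimensionally consistent.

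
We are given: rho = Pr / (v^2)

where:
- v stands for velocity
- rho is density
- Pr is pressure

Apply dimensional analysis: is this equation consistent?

Yes

v (velocity) has dimensions [L T^-1].
rho (density) has dimensions [L^-3 M].
Pr (pressure) has dimensions [L^-1 M T^-2].

Left side: [L^-3 M]
Right side: [L^-3 M]

Both sides have the same dimensions, so the equation is dimensionally consistent.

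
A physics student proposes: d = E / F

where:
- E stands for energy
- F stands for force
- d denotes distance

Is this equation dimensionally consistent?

Yes

E (energy) has dimensions [L^2 M T^-2].
F (force) has dimensions [L M T^-2].
d (distance) has dimensions [L].

Left side: [L]
Right side: [L]

Both sides have the same dimensions, so the equation is dimensionally consistent.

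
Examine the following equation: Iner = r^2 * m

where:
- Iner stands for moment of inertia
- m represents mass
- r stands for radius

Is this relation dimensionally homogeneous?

Yes

Iner (moment of inertia) has dimensions [L^2 M].
m (mass) has dimensions [M].
r (radius) has dimensions [L].

Left side: [L^2 M]
Right side: [L^2 M]

Both sides have the same dimensions, so the equation is dimensionally consistent.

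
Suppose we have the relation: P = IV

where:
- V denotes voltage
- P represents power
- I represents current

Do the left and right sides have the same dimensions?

Yes

V (voltage) has dimensions [I^-1 L^2 M T^-3].
P (power) has dimensions [L^2 M T^-3].
I (current) has dimensions [I].

Left side: [L^2 M T^-3]
Right side: [L^2 M T^-3]

Both sides have the same dimensions, so the equation is dimensionally consistent.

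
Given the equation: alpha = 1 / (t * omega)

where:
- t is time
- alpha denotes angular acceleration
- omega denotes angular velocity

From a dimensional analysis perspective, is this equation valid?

No

t (time) has dimensions [T].
alpha (angular acceleration) has dimensions [T^-2].
omega (angular velocity) has dimensions [T^-1].

Left side: [T^-2]
Right side: [dimensionless]

The two sides have different dimensions, so the equation is NOT dimensionally consistent.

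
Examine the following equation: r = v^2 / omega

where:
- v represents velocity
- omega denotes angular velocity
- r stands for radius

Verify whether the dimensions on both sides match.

No

v (velocity) has dimensions [L T^-1].
omega (angular velocity) has dimensions [T^-1].
r (radius) has dimensions [L].

Left side: [L]
Right side: [L^2 T^-1]

The two sides have different dimensions, so the equation is NOT dimensionally consistent.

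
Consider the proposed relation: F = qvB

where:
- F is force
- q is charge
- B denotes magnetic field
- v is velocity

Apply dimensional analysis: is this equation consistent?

Yes

F (force) has dimensions [L M T^-2].
q (charge) has dimensions [I T].
B (magnetic field) has dimensions [I^-1 M T^-2].
v (velocity) has dimensions [L T^-1].

Left side: [L M T^-2]
Right side: [L M T^-2]

Both sides have the same dimensions, so the equation is dimensionally consistent.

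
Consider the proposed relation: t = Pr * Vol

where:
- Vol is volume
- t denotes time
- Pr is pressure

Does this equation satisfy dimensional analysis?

No

Vol (volume) has dimensions [L^3].
t (time) has dimensions [T].
Pr (pressure) has dimensions [L^-1 M T^-2].

Left side: [T]
Right side: [L^2 M T^-2]

The two sides have different dimensions, so the equation is NOT dimensionally consistent.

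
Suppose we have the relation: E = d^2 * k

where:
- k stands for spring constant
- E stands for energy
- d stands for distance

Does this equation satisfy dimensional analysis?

Yes

k (spring constant) has dimensions [M T^-2].
E (energy) has dimensions [L^2 M T^-2].
d (distance) has dimensions [L].

Left side: [L^2 M T^-2]
Right side: [L^2 M T^-2]

Both sides have the same dimensions, so the equation is dimensionally consistent.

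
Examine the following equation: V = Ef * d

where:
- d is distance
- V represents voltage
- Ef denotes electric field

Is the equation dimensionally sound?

Yes

d (distance) has dimensions [L].
V (voltage) has dimensions [I^-1 L^2 M T^-3].
Ef (electric field) has dimensions [I^-1 L M T^-3].

Left side: [I^-1 L^2 M T^-3]
Right side: [I^-1 L^2 M T^-3]

Both sides have the same dimensions, so the equation is dimensionally consistent.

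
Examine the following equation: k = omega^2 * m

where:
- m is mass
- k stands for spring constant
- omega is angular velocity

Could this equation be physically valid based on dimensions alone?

Yes

m (mass) has dimensions [M].
k (spring constant) has dimensions [M T^-2].
omega (angular velocity) has dimensions [T^-1].

Left side: [M T^-2]
Right side: [M T^-2]

Both sides have the same dimensions, so the equation is dimensionally consistent.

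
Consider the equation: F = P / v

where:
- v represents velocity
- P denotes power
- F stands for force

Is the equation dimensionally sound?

Yes

v (velocity) has dimensions [L T^-1].
P (power) has dimensions [L^2 M T^-3].
F (force) has dimensions [L M T^-2].

Left side: [L M T^-2]
Right side: [L M T^-2]

Both sides have the same dimensions, so the equation is dimensionally consistent.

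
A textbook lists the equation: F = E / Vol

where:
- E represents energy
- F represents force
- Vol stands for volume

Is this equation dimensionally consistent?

No

E (energy) has dimensions [L^2 M T^-2].
F (force) has dimensions [L M T^-2].
Vol (volume) has dimensions [L^3].

Left side: [L M T^-2]
Right side: [L^-1 M T^-2]

The two sides have different dimensions, so the equation is NOT dimensionally consistent.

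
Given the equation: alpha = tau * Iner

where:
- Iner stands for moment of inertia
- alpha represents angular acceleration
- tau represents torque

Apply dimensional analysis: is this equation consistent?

No

Iner (moment of inertia) has dimensions [L^2 M].
alpha (angular acceleration) has dimensions [T^-2].
tau (torque) has dimensions [L^2 M T^-2].

Left side: [T^-2]
Right side: [L^4 M^2 T^-2]

The two sides have different dimensions, so the equation is NOT dimensionally consistent.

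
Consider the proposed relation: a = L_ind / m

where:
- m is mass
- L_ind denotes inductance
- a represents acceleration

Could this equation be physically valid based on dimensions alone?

No

m (mass) has dimensions [M].
L_ind (inductance) has dimensions [I^-2 L^2 M T^-2].
a (acceleration) has dimensions [L T^-2].

Left side: [L T^-2]
Right side: [I^-2 L^2 T^-2]

The two sides have different dimensions, so the equation is NOT dimensionally consistent.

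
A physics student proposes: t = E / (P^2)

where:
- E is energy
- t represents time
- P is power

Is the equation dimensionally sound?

No

E (energy) has dimensions [L^2 M T^-2].
t (time) has dimensions [T].
P (power) has dimensions [L^2 M T^-3].

Left side: [T]
Right side: [L^-2 M^-1 T^4]

The two sides have different dimensions, so the equation is NOT dimensionally consistent.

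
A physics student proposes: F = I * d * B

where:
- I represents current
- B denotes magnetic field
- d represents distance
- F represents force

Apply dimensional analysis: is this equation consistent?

Yes

I (current) has dimensions [I].
B (magnetic field) has dimensions [I^-1 M T^-2].
d (distance) has dimensions [L].
F (force) has dimensions [L M T^-2].

Left side: [L M T^-2]
Right side: [L M T^-2]

Both sides have the same dimensions, so the equation is dimensionally consistent.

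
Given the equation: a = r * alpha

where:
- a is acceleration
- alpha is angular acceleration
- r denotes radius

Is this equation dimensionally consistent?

Yes

a (acceleration) has dimensions [L T^-2].
alpha (angular acceleration) has dimensions [T^-2].
r (radius) has dimensions [L].

Left side: [L T^-2]
Right side: [L T^-2]

Both sides have the same dimensions, so the equation is dimensionally consistent.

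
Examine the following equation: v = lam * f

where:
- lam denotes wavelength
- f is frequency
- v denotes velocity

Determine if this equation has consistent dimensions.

Yes

lam (wavelength) has dimensions [L].
f (frequency) has dimensions [T^-1].
v (velocity) has dimensions [L T^-1].

Left side: [L T^-1]
Right side: [L T^-1]

Both sides have the same dimensions, so the equation is dimensionally consistent.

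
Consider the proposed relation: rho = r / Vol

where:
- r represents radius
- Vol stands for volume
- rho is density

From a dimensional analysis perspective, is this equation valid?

No

r (radius) has dimensions [L].
Vol (volume) has dimensions [L^3].
rho (density) has dimensions [L^-3 M].

Left side: [L^-3 M]
Right side: [L^-2]

The two sides have different dimensions, so the equation is NOT dimensionally consistent.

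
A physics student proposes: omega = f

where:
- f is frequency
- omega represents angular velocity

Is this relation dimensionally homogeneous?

Yes

f (frequency) has dimensions [T^-1].
omega (angular velocity) has dimensions [T^-1].

Left side: [T^-1]
Right side: [T^-1]

Both sides have the same dimensions, so the equation is dimensionally consistent.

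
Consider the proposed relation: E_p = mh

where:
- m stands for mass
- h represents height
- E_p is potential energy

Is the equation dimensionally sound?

No

m (mass) has dimensions [M].
h (height) has dimensions [L].
E_p (potential energy) has dimensions [L^2 M T^-2].

Left side: [L^2 M T^-2]
Right side: [L M]

The two sides have different dimensions, so the equation is NOT dimensionally consistent.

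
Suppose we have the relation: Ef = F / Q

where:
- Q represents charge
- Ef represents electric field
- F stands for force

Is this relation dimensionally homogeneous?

Yes

Q (charge) has dimensions [I T].
Ef (electric field) has dimensions [I^-1 L M T^-3].
F (force) has dimensions [L M T^-2].

Left side: [I^-1 L M T^-3]
Right side: [I^-1 L M T^-3]

Both sides have the same dimensions, so the equation is dimensionally consistent.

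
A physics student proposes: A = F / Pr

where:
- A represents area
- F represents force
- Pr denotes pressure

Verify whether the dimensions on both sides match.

Yes

A (area) has dimensions [L^2].
F (force) has dimensions [L M T^-2].
Pr (pressure) has dimensions [L^-1 M T^-2].

Left side: [L^2]
Right side: [L^2]

Both sides have the same dimensions, so the equation is dimensionally consistent.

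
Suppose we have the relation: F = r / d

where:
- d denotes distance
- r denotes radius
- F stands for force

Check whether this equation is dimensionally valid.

No

d (distance) has dimensions [L].
r (radius) has dimensions [L].
F (force) has dimensions [L M T^-2].

Left side: [L M T^-2]
Right side: [dimensionless]

The two sides have different dimensions, so the equation is NOT dimensionally consistent.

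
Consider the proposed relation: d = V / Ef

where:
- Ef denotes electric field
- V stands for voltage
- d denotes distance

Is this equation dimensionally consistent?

Yes

Ef (electric field) has dimensions [I^-1 L M T^-3].
V (voltage) has dimensions [I^-1 L^2 M T^-3].
d (distance) has dimensions [L].

Left side: [L]
Right side: [L]

Both sides have the same dimensions, so the equation is dimensionally consistent.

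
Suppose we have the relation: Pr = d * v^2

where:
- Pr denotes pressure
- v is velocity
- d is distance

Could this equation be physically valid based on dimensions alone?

No

Pr (pressure) has dimensions [L^-1 M T^-2].
v (velocity) has dimensions [L T^-1].
d (distance) has dimensions [L].

Left side: [L^-1 M T^-2]
Right side: [L^3 T^-2]

The two sides have different dimensions, so the equation is NOT dimensionally consistent.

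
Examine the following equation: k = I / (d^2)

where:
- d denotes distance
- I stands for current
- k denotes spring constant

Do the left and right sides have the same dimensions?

No

d (distance) has dimensions [L].
I (current) has dimensions [I].
k (spring constant) has dimensions [M T^-2].

Left side: [M T^-2]
Right side: [I L^-2]

The two sides have different dimensions, so the equation is NOT dimensionally consistent.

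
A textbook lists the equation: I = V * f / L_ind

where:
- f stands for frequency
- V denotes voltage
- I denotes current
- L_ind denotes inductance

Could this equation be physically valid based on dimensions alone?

No

f (frequency) has dimensions [T^-1].
V (voltage) has dimensions [I^-1 L^2 M T^-3].
I (current) has dimensions [I].
L_ind (inductance) has dimensions [I^-2 L^2 M T^-2].

Left side: [I]
Right side: [I T^-2]

The two sides have different dimensions, so the equation is NOT dimensionally consistent.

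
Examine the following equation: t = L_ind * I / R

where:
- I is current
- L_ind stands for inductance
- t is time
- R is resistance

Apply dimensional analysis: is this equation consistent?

No

I (current) has dimensions [I].
L_ind (inductance) has dimensions [I^-2 L^2 M T^-2].
t (time) has dimensions [T].
R (resistance) has dimensions [I^-2 L^2 M T^-3].

Left side: [T]
Right side: [I T]

The two sides have different dimensions, so the equation is NOT dimensionally consistent.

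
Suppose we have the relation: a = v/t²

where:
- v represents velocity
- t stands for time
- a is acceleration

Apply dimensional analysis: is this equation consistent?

No

v (velocity) has dimensions [L T^-1].
t (time) has dimensions [T].
a (acceleration) has dimensions [L T^-2].

Left side: [L T^-2]
Right side: [L T^-3]

The two sides have different dimensions, so the equation is NOT dimensionally consistent.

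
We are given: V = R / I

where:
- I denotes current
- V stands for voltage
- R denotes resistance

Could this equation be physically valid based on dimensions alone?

No

I (current) has dimensions [I].
V (voltage) has dimensions [I^-1 L^2 M T^-3].
R (resistance) has dimensions [I^-2 L^2 M T^-3].

Left side: [I^-1 L^2 M T^-3]
Right side: [I^-3 L^2 M T^-3]

The two sides have different dimensions, so the equation is NOT dimensionally consistent.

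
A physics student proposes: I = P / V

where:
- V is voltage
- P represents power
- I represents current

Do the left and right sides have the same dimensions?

Yes

V (voltage) has dimensions [I^-1 L^2 M T^-3].
P (power) has dimensions [L^2 M T^-3].
I (current) has dimensions [I].

Left side: [I]
Right side: [I]

Both sides have the same dimensions, so the equation is dimensionally consistent.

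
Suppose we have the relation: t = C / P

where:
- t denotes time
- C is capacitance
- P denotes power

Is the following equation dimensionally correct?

No

t (time) has dimensions [T].
C (capacitance) has dimensions [I^2 L^-2 M^-1 T^4].
P (power) has dimensions [L^2 M T^-3].

Left side: [T]
Right side: [I^2 L^-4 M^-2 T^7]

The two sides have different dimensions, so the equation is NOT dimensionally consistent.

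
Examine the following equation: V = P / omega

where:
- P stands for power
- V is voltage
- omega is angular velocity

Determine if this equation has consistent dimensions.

No

P (power) has dimensions [L^2 M T^-3].
V (voltage) has dimensions [I^-1 L^2 M T^-3].
omega (angular velocity) has dimensions [T^-1].

Left side: [I^-1 L^2 M T^-3]
Right side: [L^2 M T^-2]

The two sides have different dimensions, so the equation is NOT dimensionally consistent.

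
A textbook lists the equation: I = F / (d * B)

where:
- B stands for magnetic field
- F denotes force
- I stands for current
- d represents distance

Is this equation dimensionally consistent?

Yes

B (magnetic field) has dimensions [I^-1 M T^-2].
F (force) has dimensions [L M T^-2].
I (current) has dimensions [I].
d (distance) has dimensions [L].

Left side: [I]
Right side: [I]

Both sides have the same dimensions, so the equation is dimensionally consistent.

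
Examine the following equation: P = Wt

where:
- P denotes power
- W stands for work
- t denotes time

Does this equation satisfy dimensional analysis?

No

P (power) has dimensions [L^2 M T^-3].
W (work) has dimensions [L^2 M T^-2].
t (time) has dimensions [T].

Left side: [L^2 M T^-3]
Right side: [L^2 M T^-1]

The two sides have different dimensions, so the equation is NOT dimensionally consistent.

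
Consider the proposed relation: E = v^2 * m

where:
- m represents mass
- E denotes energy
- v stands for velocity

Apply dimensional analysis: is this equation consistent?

Yes

m (mass) has dimensions [M].
E (energy) has dimensions [L^2 M T^-2].
v (velocity) has dimensions [L T^-1].

Left side: [L^2 M T^-2]
Right side: [L^2 M T^-2]

Both sides have the same dimensions, so the equation is dimensionally consistent.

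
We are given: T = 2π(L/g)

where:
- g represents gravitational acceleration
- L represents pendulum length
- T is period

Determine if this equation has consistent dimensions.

No

g (gravitational acceleration) has dimensions [L T^-2].
L (pendulum length) has dimensions [L].
T (period) has dimensions [T].

Left side: [T]
Right side: [T^2]

The two sides have different dimensions, so the equation is NOT dimensionally consistent.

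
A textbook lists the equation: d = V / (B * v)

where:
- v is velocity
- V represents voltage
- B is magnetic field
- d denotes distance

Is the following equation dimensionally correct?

Yes

v (velocity) has dimensions [L T^-1].
V (voltage) has dimensions [I^-1 L^2 M T^-3].
B (magnetic field) has dimensions [I^-1 M T^-2].
d (distance) has dimensions [L].

Left side: [L]
Right side: [L]

Both sides have the same dimensions, so the equation is dimensionally consistent.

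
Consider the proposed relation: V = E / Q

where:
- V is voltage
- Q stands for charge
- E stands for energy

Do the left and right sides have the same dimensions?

Yes

V (voltage) has dimensions [I^-1 L^2 M T^-3].
Q (charge) has dimensions [I T].
E (energy) has dimensions [L^2 M T^-2].

Left side: [I^-1 L^2 M T^-3]
Right side: [I^-1 L^2 M T^-3]

Both sides have the same dimensions, so the equation is dimensionally consistent.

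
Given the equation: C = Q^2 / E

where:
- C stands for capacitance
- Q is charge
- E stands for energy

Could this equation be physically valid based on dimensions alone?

Yes

C (capacitance) has dimensions [I^2 L^-2 M^-1 T^4].
Q (charge) has dimensions [I T].
E (energy) has dimensions [L^2 M T^-2].

Left side: [I^2 L^-2 M^-1 T^4]
Right side: [I^2 L^-2 M^-1 T^4]

Both sides have the same dimensions, so the equation is dimensionally consistent.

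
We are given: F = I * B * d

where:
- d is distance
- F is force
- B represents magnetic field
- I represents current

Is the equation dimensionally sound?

Yes

d (distance) has dimensions [L].
F (force) has dimensions [L M T^-2].
B (magnetic field) has dimensions [I^-1 M T^-2].
I (current) has dimensions [I].

Left side: [L M T^-2]
Right side: [L M T^-2]

Both sides have the same dimensions, so the equation is dimensionally consistent.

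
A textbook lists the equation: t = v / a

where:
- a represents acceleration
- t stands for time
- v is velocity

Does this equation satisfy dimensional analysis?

Yes

a (acceleration) has dimensions [L T^-2].
t (time) has dimensions [T].
v (velocity) has dimensions [L T^-1].

Left side: [T]
Right side: [T]

Both sides have the same dimensions, so the equation is dimensionally consistent.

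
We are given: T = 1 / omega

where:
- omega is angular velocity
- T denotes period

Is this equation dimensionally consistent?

Yes

omega (angular velocity) has dimensions [T^-1].
T (period) has dimensions [T].

Left side: [T]
Right side: [T]

Both sides have the same dimensions, so the equation is dimensionally consistent.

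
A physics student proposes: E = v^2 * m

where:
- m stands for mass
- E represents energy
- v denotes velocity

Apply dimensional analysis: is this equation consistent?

Yes

m (mass) has dimensions [M].
E (energy) has dimensions [L^2 M T^-2].
v (velocity) has dimensions [L T^-1].

Left side: [L^2 M T^-2]
Right side: [L^2 M T^-2]

Both sides have the same dimensions, so the equation is dimensionally consistent.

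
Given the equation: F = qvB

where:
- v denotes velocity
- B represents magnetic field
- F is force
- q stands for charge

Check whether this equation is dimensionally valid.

Yes

v (velocity) has dimensions [L T^-1].
B (magnetic field) has dimensions [I^-1 M T^-2].
F (force) has dimensions [L M T^-2].
q (charge) has dimensions [I T].

Left side: [L M T^-2]
Right side: [L M T^-2]

Both sides have the same dimensions, so the equation is dimensionally consistent.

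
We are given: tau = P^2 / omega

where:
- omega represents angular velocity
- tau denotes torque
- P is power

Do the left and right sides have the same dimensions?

No

omega (angular velocity) has dimensions [T^-1].
tau (torque) has dimensions [L^2 M T^-2].
P (power) has dimensions [L^2 M T^-3].

Left side: [L^2 M T^-2]
Right side: [L^4 M^2 T^-5]

The two sides have different dimensions, so the equation is NOT dimensionally consistent.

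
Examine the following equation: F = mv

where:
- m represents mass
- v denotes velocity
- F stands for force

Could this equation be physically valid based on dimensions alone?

No

m (mass) has dimensions [M].
v (velocity) has dimensions [L T^-1].
F (force) has dimensions [L M T^-2].

Left side: [L M T^-2]
Right side: [L M T^-1]

The two sides have different dimensions, so the equation is NOT dimensionally consistent.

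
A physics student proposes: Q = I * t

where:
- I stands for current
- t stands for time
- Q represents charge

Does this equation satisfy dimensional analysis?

Yes

I (current) has dimensions [I].
t (time) has dimensions [T].
Q (charge) has dimensions [I T].

Left side: [I T]
Right side: [I T]

Both sides have the same dimensions, so the equation is dimensionally consistent.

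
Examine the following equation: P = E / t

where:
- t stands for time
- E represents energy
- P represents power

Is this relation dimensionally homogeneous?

Yes

t (time) has dimensions [T].
E (energy) has dimensions [L^2 M T^-2].
P (power) has dimensions [L^2 M T^-3].

Left side: [L^2 M T^-3]
Right side: [L^2 M T^-3]

Both sides have the same dimensions, so the equation is dimensionally consistent.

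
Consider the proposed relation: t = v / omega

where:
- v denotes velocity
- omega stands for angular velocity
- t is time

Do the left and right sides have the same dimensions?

No

v (velocity) has dimensions [L T^-1].
omega (angular velocity) has dimensions [T^-1].
t (time) has dimensions [T].

Left side: [T]
Right side: [L]

The two sides have different dimensions, so the equation is NOT dimensionally consistent.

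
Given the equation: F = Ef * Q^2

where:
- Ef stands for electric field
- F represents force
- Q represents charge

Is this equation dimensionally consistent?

No

Ef (electric field) has dimensions [I^-1 L M T^-3].
F (force) has dimensions [L M T^-2].
Q (charge) has dimensions [I T].

Left side: [L M T^-2]
Right side: [I L M T^-1]

The two sides have different dimensions, so the equation is NOT dimensionally consistent.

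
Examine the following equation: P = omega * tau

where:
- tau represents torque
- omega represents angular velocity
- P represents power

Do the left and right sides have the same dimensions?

Yes

tau (torque) has dimensions [L^2 M T^-2].
omega (angular velocity) has dimensions [T^-1].
P (power) has dimensions [L^2 M T^-3].

Left side: [L^2 M T^-3]
Right side: [L^2 M T^-3]

Both sides have the same dimensions, so the equation is dimensionally consistent.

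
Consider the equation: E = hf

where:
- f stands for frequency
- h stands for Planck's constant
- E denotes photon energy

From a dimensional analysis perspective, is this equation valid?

Yes

f (frequency) has dimensions [T^-1].
h (Planck's constant) has dimensions [L^2 M T^-1].
E (photon energy) has dimensions [L^2 M T^-2].

Left side: [L^2 M T^-2]
Right side: [L^2 M T^-2]

Both sides have the same dimensions, so the equation is dimensionally consistent.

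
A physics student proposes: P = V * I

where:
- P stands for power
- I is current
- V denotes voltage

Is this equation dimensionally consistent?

Yes

P (power) has dimensions [L^2 M T^-3].
I (current) has dimensions [I].
V (voltage) has dimensions [I^-1 L^2 M T^-3].

Left side: [L^2 M T^-3]
Right side: [L^2 M T^-3]

Both sides have the same dimensions, so the equation is dimensionally consistent.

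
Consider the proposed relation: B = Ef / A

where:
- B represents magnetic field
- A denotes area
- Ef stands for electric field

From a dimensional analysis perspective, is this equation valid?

No

B (magnetic field) has dimensions [I^-1 M T^-2].
A (area) has dimensions [L^2].
Ef (electric field) has dimensions [I^-1 L M T^-3].

Left side: [I^-1 M T^-2]
Right side: [I^-1 L^-1 M T^-3]

The two sides have different dimensions, so the equation is NOT dimensionally consistent.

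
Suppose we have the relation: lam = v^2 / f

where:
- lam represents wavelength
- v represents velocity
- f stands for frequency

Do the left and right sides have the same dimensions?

No

lam (wavelength) has dimensions [L].
v (velocity) has dimensions [L T^-1].
f (frequency) has dimensions [T^-1].

Left side: [L]
Right side: [L^2 T^-1]

The two sides have different dimensions, so the equation is NOT dimensionally consistent.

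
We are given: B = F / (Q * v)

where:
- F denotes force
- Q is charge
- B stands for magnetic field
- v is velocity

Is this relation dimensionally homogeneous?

Yes

F (force) has dimensions [L M T^-2].
Q (charge) has dimensions [I T].
B (magnetic field) has dimensions [I^-1 M T^-2].
v (velocity) has dimensions [L T^-1].

Left side: [I^-1 M T^-2]
Right side: [I^-1 M T^-2]

Both sides have the same dimensions, so the equation is dimensionally consistent.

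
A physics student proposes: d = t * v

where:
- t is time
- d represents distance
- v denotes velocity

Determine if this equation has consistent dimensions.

Yes

t (time) has dimensions [T].
d (distance) has dimensions [L].
v (velocity) has dimensions [L T^-1].

Left side: [L]
Right side: [L]

Both sides have the same dimensions, so the equation is dimensionally consistent.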